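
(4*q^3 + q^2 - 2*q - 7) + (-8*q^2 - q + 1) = 4*q^3 - 7*q^2 - 3*q - 6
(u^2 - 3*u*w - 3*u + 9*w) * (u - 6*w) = u^3 - 9*u^2*w - 3*u^2 + 18*u*w^2 + 27*u*w - 54*w^2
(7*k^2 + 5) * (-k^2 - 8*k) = -7*k^4 - 56*k^3 - 5*k^2 - 40*k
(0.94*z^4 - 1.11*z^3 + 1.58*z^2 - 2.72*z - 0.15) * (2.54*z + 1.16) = 2.3876*z^5 - 1.729*z^4 + 2.7256*z^3 - 5.076*z^2 - 3.5362*z - 0.174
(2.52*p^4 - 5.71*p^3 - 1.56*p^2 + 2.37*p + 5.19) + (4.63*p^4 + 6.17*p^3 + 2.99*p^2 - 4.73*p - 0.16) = 7.15*p^4 + 0.46*p^3 + 1.43*p^2 - 2.36*p + 5.03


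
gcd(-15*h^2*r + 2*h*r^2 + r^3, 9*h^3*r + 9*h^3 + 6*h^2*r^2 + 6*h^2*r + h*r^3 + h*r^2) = 1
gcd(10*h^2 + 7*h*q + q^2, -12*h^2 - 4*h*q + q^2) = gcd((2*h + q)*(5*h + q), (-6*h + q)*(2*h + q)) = 2*h + q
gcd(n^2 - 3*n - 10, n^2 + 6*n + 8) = n + 2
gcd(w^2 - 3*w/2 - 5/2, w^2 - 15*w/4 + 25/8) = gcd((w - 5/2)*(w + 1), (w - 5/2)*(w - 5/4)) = w - 5/2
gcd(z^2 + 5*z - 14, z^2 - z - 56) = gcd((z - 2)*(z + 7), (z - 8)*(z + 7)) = z + 7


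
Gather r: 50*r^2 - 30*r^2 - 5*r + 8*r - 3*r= 20*r^2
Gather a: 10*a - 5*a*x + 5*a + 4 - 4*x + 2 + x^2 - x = a*(15 - 5*x) + x^2 - 5*x + 6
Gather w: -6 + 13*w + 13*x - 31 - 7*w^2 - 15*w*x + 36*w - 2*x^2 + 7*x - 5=-7*w^2 + w*(49 - 15*x) - 2*x^2 + 20*x - 42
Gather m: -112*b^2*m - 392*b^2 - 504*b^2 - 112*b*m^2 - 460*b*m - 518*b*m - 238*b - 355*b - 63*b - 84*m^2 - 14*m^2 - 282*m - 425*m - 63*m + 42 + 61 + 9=-896*b^2 - 656*b + m^2*(-112*b - 98) + m*(-112*b^2 - 978*b - 770) + 112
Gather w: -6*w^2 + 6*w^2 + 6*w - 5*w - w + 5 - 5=0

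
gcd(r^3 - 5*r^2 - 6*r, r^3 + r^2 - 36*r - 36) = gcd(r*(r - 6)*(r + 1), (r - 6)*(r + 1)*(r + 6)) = r^2 - 5*r - 6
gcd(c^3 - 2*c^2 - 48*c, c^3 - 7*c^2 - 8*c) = c^2 - 8*c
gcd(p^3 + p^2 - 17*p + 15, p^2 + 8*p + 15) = p + 5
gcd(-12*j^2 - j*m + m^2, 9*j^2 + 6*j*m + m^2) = 3*j + m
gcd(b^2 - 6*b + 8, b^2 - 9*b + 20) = b - 4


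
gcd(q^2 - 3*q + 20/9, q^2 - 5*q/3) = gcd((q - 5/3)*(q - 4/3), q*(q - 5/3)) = q - 5/3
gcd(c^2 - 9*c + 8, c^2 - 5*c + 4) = c - 1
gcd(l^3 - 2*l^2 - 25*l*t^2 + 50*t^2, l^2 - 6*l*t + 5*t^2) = -l + 5*t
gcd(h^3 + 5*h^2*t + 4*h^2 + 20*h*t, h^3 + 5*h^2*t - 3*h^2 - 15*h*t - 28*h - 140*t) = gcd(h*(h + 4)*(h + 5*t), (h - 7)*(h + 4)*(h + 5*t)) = h^2 + 5*h*t + 4*h + 20*t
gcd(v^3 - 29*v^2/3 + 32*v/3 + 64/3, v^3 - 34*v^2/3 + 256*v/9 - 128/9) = v^2 - 32*v/3 + 64/3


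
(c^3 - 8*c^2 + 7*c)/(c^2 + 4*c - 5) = c*(c - 7)/(c + 5)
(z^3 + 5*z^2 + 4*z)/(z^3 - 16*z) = (z + 1)/(z - 4)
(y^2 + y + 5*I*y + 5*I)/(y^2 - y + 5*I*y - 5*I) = (y + 1)/(y - 1)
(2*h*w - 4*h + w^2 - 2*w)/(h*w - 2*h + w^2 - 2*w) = (2*h + w)/(h + w)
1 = 1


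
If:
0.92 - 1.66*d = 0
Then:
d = 0.55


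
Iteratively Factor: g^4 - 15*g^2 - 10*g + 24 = (g + 3)*(g^3 - 3*g^2 - 6*g + 8) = (g - 4)*(g + 3)*(g^2 + g - 2) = (g - 4)*(g + 2)*(g + 3)*(g - 1)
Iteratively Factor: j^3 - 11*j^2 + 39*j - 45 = (j - 5)*(j^2 - 6*j + 9) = (j - 5)*(j - 3)*(j - 3)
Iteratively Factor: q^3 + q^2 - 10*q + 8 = (q - 1)*(q^2 + 2*q - 8) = (q - 1)*(q + 4)*(q - 2)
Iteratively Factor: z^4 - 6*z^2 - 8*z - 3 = (z + 1)*(z^3 - z^2 - 5*z - 3) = (z + 1)^2*(z^2 - 2*z - 3) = (z - 3)*(z + 1)^2*(z + 1)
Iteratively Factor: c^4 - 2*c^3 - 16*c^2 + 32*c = (c + 4)*(c^3 - 6*c^2 + 8*c) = (c - 4)*(c + 4)*(c^2 - 2*c) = (c - 4)*(c - 2)*(c + 4)*(c)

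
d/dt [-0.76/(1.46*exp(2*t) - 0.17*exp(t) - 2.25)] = (2.2192*exp(t) - 0.1292)*exp(t)/(-1.46*exp(2*t) + 0.17*exp(t) + 2.25)^2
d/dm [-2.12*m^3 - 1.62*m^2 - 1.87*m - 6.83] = -6.36*m^2 - 3.24*m - 1.87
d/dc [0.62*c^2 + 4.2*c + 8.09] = 1.24*c + 4.2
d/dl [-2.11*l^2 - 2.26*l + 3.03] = -4.22*l - 2.26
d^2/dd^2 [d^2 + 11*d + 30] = 2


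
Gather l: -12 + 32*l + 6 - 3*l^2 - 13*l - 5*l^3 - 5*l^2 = -5*l^3 - 8*l^2 + 19*l - 6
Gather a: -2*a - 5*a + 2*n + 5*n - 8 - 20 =-7*a + 7*n - 28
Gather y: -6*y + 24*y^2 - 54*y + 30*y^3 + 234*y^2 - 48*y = 30*y^3 + 258*y^2 - 108*y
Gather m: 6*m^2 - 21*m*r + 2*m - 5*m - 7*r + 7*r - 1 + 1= 6*m^2 + m*(-21*r - 3)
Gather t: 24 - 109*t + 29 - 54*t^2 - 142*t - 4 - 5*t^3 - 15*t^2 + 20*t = -5*t^3 - 69*t^2 - 231*t + 49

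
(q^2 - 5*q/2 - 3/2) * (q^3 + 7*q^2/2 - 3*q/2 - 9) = q^5 + q^4 - 47*q^3/4 - 21*q^2/2 + 99*q/4 + 27/2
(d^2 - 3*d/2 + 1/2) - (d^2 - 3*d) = 3*d/2 + 1/2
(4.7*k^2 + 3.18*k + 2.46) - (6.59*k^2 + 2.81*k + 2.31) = -1.89*k^2 + 0.37*k + 0.15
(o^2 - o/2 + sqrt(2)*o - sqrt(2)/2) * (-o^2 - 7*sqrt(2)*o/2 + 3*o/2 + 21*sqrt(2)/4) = -o^4 - 9*sqrt(2)*o^3/2 + 2*o^3 - 31*o^2/4 + 9*sqrt(2)*o^2 - 27*sqrt(2)*o/8 + 14*o - 21/4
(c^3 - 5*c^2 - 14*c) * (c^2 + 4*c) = c^5 - c^4 - 34*c^3 - 56*c^2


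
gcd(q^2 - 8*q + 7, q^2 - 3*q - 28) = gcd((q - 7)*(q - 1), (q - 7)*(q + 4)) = q - 7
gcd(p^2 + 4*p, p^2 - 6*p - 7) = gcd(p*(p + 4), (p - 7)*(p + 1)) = 1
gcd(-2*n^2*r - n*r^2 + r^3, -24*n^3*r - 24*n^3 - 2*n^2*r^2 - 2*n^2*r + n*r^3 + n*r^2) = 1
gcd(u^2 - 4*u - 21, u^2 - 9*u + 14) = u - 7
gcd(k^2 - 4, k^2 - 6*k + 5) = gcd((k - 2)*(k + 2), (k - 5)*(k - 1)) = 1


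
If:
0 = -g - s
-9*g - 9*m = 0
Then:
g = -s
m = s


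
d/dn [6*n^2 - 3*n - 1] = 12*n - 3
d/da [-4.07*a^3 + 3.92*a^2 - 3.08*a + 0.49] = -12.21*a^2 + 7.84*a - 3.08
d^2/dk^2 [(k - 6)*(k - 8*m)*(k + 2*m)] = 6*k - 12*m - 12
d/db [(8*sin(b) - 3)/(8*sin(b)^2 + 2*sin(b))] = (-32*cos(b) + 24/tan(b) + 3*cos(b)/sin(b)^2)/(2*(4*sin(b) + 1)^2)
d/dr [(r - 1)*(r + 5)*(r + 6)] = 3*r^2 + 20*r + 19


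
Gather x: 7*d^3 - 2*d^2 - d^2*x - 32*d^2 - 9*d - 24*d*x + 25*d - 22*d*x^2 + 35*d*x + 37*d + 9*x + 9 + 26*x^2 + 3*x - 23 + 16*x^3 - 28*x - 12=7*d^3 - 34*d^2 + 53*d + 16*x^3 + x^2*(26 - 22*d) + x*(-d^2 + 11*d - 16) - 26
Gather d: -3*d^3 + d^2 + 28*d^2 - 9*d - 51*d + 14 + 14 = -3*d^3 + 29*d^2 - 60*d + 28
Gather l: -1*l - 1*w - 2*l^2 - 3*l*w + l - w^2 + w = -2*l^2 - 3*l*w - w^2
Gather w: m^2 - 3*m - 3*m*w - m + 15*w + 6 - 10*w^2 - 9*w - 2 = m^2 - 4*m - 10*w^2 + w*(6 - 3*m) + 4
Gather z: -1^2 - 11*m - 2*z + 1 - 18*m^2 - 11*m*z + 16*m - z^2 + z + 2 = -18*m^2 + 5*m - z^2 + z*(-11*m - 1) + 2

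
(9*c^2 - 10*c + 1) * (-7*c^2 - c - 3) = -63*c^4 + 61*c^3 - 24*c^2 + 29*c - 3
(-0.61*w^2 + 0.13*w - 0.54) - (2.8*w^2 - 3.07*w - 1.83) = -3.41*w^2 + 3.2*w + 1.29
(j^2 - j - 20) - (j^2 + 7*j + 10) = -8*j - 30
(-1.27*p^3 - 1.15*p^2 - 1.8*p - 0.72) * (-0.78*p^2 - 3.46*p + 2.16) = 0.9906*p^5 + 5.2912*p^4 + 2.6398*p^3 + 4.3056*p^2 - 1.3968*p - 1.5552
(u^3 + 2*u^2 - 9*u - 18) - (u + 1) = u^3 + 2*u^2 - 10*u - 19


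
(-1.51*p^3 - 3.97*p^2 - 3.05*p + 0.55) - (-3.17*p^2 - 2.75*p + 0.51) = -1.51*p^3 - 0.8*p^2 - 0.3*p + 0.04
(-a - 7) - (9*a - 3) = -10*a - 4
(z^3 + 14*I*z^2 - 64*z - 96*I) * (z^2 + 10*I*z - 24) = z^5 + 24*I*z^4 - 228*z^3 - 1072*I*z^2 + 2496*z + 2304*I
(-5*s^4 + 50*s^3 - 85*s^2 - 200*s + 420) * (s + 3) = -5*s^5 + 35*s^4 + 65*s^3 - 455*s^2 - 180*s + 1260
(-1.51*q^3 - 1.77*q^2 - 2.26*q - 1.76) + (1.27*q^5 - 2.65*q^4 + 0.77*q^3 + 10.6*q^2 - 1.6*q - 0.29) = 1.27*q^5 - 2.65*q^4 - 0.74*q^3 + 8.83*q^2 - 3.86*q - 2.05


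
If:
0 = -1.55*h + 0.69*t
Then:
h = 0.445161290322581*t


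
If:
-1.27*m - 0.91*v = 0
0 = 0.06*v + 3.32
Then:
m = 39.65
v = -55.33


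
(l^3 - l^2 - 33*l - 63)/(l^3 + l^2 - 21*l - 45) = (l - 7)/(l - 5)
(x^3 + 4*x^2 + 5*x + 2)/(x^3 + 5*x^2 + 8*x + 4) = (x + 1)/(x + 2)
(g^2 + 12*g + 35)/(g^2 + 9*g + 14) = (g + 5)/(g + 2)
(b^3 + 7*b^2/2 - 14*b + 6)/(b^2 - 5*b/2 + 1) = b + 6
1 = 1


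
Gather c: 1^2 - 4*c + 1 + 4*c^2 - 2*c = 4*c^2 - 6*c + 2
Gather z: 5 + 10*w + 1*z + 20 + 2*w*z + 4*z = 10*w + z*(2*w + 5) + 25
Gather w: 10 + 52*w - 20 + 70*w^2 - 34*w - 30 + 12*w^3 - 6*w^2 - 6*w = 12*w^3 + 64*w^2 + 12*w - 40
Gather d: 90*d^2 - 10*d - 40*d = 90*d^2 - 50*d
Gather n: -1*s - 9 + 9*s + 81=8*s + 72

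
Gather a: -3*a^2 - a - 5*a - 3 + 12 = -3*a^2 - 6*a + 9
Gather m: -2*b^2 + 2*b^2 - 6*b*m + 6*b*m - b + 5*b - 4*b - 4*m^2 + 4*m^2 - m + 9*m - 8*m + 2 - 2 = 0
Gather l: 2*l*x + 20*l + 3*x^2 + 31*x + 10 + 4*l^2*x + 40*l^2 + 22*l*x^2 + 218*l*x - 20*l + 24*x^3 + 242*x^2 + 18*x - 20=l^2*(4*x + 40) + l*(22*x^2 + 220*x) + 24*x^3 + 245*x^2 + 49*x - 10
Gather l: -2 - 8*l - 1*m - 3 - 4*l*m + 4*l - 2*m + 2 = l*(-4*m - 4) - 3*m - 3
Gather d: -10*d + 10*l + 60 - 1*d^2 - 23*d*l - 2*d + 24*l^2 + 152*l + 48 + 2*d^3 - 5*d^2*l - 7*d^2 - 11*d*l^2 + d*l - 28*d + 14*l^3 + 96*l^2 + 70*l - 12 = 2*d^3 + d^2*(-5*l - 8) + d*(-11*l^2 - 22*l - 40) + 14*l^3 + 120*l^2 + 232*l + 96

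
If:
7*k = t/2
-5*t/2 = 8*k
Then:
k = 0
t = 0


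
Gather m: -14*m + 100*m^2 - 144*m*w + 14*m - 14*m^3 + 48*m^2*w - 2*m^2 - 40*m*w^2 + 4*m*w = -14*m^3 + m^2*(48*w + 98) + m*(-40*w^2 - 140*w)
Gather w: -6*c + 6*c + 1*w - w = 0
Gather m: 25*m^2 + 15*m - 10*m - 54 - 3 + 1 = 25*m^2 + 5*m - 56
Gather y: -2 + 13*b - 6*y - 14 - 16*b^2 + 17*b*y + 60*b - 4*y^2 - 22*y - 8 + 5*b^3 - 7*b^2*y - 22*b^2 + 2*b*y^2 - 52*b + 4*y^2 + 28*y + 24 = 5*b^3 - 38*b^2 + 2*b*y^2 + 21*b + y*(-7*b^2 + 17*b)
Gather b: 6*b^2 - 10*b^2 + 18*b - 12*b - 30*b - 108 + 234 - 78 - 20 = -4*b^2 - 24*b + 28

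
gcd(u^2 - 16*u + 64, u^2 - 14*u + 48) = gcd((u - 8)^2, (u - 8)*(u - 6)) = u - 8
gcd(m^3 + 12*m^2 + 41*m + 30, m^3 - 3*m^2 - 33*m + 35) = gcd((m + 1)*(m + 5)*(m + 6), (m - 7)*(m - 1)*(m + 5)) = m + 5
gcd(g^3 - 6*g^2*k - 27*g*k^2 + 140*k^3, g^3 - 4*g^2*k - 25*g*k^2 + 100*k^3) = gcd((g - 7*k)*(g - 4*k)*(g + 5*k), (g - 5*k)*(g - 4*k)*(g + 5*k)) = g^2 + g*k - 20*k^2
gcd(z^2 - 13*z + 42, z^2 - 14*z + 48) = z - 6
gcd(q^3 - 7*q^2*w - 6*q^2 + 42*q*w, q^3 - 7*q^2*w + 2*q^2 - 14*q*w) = q^2 - 7*q*w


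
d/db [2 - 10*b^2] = -20*b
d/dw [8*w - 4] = 8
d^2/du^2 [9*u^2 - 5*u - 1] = 18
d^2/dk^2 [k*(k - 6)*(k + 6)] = 6*k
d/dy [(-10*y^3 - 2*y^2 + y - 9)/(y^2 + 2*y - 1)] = (-10*y^4 - 40*y^3 + 25*y^2 + 22*y + 17)/(y^4 + 4*y^3 + 2*y^2 - 4*y + 1)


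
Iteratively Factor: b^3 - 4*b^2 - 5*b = (b)*(b^2 - 4*b - 5) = b*(b - 5)*(b + 1)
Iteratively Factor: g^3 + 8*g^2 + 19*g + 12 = (g + 4)*(g^2 + 4*g + 3) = (g + 3)*(g + 4)*(g + 1)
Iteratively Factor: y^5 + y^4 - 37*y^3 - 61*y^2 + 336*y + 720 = (y + 4)*(y^4 - 3*y^3 - 25*y^2 + 39*y + 180) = (y - 4)*(y + 4)*(y^3 + y^2 - 21*y - 45) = (y - 4)*(y + 3)*(y + 4)*(y^2 - 2*y - 15) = (y - 5)*(y - 4)*(y + 3)*(y + 4)*(y + 3)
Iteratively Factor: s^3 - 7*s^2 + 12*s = (s - 4)*(s^2 - 3*s) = (s - 4)*(s - 3)*(s)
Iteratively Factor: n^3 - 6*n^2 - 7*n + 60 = (n + 3)*(n^2 - 9*n + 20) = (n - 4)*(n + 3)*(n - 5)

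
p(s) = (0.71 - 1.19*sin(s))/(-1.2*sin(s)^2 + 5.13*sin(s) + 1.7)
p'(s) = (0.71 - 1.19*sin(s))*(2.4*sin(s)*cos(s) - 5.13*cos(s))/(-1.2*sin(s)^2 + 5.13*sin(s) + 1.7)^2 - 1.19*cos(s)/(-1.2*sin(s)^2 + 5.13*sin(s) + 1.7)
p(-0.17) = 1.14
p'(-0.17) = -9.28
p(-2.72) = -1.99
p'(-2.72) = 16.72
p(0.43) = 0.06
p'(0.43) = -0.36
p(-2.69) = -1.60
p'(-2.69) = 10.21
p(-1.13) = -0.46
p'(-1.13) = -0.23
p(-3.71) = 0.02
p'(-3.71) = 0.26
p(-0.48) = -1.36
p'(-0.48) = -7.01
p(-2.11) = -0.48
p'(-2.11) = 0.33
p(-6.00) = 0.12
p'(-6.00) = -0.55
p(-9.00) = -1.94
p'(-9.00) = 15.77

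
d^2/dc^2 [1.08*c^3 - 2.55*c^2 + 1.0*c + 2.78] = 6.48*c - 5.1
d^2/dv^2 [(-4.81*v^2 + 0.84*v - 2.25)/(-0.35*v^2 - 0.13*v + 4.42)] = (-0.64351*v^3 + 46.30017*v^2 - 7.18263*v + 194.01239)/(0.042875*v^6 + 0.047775*v^5 - 1.606605*v^4 - 1.204463*v^3 + 20.289126*v^2 + 7.619196*v - 86.350888)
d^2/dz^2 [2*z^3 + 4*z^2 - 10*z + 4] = 12*z + 8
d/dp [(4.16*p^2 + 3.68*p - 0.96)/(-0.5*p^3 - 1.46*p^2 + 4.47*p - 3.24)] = (2.08*p^4 + 3.68*p^3 + 22.528*p^2 - 29.76*p - 7.632)/(0.25*p^6 + 1.46*p^5 - 2.3384*p^4 - 9.8124*p^3 + 29.4417*p^2 - 28.9656*p + 10.4976)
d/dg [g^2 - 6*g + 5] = 2*g - 6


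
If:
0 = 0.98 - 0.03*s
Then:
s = 32.67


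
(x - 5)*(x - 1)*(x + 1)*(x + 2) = x^4 - 3*x^3 - 11*x^2 + 3*x + 10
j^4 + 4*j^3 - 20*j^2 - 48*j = j*(j - 4)*(j + 2)*(j + 6)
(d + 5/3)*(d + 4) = d^2 + 17*d/3 + 20/3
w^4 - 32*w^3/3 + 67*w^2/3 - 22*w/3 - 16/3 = (w - 8)*(w - 2)*(w - 1)*(w + 1/3)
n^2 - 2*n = n*(n - 2)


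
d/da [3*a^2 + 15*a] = 6*a + 15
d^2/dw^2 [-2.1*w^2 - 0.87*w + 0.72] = -4.20000000000000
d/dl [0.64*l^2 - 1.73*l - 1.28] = 1.28*l - 1.73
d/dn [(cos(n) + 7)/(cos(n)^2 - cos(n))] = (sin(n) - 7*sin(n)/cos(n)^2 + 14*tan(n))/(cos(n) - 1)^2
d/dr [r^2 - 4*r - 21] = 2*r - 4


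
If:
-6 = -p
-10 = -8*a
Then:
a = 5/4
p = 6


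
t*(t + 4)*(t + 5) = t^3 + 9*t^2 + 20*t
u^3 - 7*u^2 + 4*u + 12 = (u - 6)*(u - 2)*(u + 1)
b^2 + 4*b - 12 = (b - 2)*(b + 6)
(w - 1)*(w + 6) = w^2 + 5*w - 6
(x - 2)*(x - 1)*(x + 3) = x^3 - 7*x + 6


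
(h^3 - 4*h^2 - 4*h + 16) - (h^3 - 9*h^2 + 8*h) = 5*h^2 - 12*h + 16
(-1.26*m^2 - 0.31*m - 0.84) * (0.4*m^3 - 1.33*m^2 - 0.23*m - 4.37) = -0.504*m^5 + 1.5518*m^4 + 0.3661*m^3 + 6.6947*m^2 + 1.5479*m + 3.6708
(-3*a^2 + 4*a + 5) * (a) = -3*a^3 + 4*a^2 + 5*a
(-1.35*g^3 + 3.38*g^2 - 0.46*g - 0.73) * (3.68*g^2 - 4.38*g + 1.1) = -4.968*g^5 + 18.3514*g^4 - 17.9822*g^3 + 3.0464*g^2 + 2.6914*g - 0.803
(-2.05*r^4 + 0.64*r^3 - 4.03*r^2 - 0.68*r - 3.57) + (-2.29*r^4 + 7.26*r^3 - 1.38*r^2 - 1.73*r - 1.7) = -4.34*r^4 + 7.9*r^3 - 5.41*r^2 - 2.41*r - 5.27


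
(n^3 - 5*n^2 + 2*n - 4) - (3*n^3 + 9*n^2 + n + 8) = -2*n^3 - 14*n^2 + n - 12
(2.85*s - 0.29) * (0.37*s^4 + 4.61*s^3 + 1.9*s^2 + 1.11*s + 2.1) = 1.0545*s^5 + 13.0312*s^4 + 4.0781*s^3 + 2.6125*s^2 + 5.6631*s - 0.609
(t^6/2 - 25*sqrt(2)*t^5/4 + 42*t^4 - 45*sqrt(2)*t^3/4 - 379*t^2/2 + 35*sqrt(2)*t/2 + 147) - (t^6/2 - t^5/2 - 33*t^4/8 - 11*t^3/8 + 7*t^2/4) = -25*sqrt(2)*t^5/4 + t^5/2 + 369*t^4/8 - 45*sqrt(2)*t^3/4 + 11*t^3/8 - 765*t^2/4 + 35*sqrt(2)*t/2 + 147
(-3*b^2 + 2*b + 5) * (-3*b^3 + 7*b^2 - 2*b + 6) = 9*b^5 - 27*b^4 + 5*b^3 + 13*b^2 + 2*b + 30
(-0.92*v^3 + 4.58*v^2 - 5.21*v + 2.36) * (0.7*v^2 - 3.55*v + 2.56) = -0.644*v^5 + 6.472*v^4 - 22.2612*v^3 + 31.8723*v^2 - 21.7156*v + 6.0416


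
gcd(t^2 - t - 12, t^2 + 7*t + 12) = t + 3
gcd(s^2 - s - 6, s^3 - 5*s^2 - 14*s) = s + 2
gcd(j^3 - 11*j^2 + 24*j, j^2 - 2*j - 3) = j - 3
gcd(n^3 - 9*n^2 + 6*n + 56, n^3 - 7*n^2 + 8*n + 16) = n - 4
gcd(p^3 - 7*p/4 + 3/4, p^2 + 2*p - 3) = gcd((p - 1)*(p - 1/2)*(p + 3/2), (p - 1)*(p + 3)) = p - 1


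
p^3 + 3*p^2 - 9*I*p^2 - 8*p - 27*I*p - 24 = (p + 3)*(p - 8*I)*(p - I)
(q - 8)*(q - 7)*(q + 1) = q^3 - 14*q^2 + 41*q + 56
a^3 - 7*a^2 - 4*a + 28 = (a - 7)*(a - 2)*(a + 2)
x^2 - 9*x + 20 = (x - 5)*(x - 4)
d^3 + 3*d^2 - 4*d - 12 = (d - 2)*(d + 2)*(d + 3)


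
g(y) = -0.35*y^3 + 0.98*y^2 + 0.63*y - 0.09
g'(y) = -1.05*y^2 + 1.96*y + 0.63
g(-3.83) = 31.54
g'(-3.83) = -22.28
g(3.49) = -0.83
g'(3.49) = -5.32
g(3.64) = -1.69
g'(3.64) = -6.15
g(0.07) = -0.04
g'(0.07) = 0.76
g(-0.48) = -0.13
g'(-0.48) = -0.55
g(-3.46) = 23.96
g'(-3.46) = -18.72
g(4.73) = -12.22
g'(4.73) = -13.59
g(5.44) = -24.01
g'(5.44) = -19.78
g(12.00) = -456.21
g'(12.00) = -127.05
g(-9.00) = 328.77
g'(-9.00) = -102.06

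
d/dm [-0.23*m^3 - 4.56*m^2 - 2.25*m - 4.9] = -0.69*m^2 - 9.12*m - 2.25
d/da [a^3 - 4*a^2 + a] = 3*a^2 - 8*a + 1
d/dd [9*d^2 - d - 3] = 18*d - 1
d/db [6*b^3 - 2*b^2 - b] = 18*b^2 - 4*b - 1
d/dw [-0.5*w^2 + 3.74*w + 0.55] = 3.74 - 1.0*w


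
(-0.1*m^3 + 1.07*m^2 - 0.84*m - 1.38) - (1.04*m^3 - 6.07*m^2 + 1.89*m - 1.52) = -1.14*m^3 + 7.14*m^2 - 2.73*m + 0.14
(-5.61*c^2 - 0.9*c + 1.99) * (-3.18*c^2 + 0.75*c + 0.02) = 17.8398*c^4 - 1.3455*c^3 - 7.1154*c^2 + 1.4745*c + 0.0398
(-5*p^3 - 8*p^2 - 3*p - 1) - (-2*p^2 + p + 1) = -5*p^3 - 6*p^2 - 4*p - 2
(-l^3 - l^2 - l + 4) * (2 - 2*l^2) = 2*l^5 + 2*l^4 - 10*l^2 - 2*l + 8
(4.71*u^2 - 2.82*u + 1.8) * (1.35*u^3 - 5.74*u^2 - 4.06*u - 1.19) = 6.3585*u^5 - 30.8424*u^4 - 0.505800000000001*u^3 - 4.4877*u^2 - 3.9522*u - 2.142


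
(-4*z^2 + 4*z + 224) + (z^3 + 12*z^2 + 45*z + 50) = z^3 + 8*z^2 + 49*z + 274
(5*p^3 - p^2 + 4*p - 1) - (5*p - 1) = 5*p^3 - p^2 - p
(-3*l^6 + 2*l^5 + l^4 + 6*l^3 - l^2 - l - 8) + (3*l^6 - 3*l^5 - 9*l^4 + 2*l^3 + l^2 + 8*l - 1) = -l^5 - 8*l^4 + 8*l^3 + 7*l - 9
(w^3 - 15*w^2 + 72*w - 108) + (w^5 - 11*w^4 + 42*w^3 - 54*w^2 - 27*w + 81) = w^5 - 11*w^4 + 43*w^3 - 69*w^2 + 45*w - 27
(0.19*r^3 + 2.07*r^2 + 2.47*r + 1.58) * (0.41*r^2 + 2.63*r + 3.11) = 0.0779*r^5 + 1.3484*r^4 + 7.0477*r^3 + 13.5816*r^2 + 11.8371*r + 4.9138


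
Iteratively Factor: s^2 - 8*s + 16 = (s - 4)*(s - 4)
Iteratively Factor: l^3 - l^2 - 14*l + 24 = (l - 3)*(l^2 + 2*l - 8) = (l - 3)*(l - 2)*(l + 4)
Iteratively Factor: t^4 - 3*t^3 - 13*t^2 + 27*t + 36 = (t + 1)*(t^3 - 4*t^2 - 9*t + 36) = (t - 3)*(t + 1)*(t^2 - t - 12) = (t - 3)*(t + 1)*(t + 3)*(t - 4)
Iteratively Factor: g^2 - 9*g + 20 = (g - 5)*(g - 4)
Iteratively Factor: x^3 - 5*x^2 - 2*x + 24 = (x - 3)*(x^2 - 2*x - 8) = (x - 4)*(x - 3)*(x + 2)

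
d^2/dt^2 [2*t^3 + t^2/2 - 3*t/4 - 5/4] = 12*t + 1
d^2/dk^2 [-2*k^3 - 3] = -12*k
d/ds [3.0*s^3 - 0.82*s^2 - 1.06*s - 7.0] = 9.0*s^2 - 1.64*s - 1.06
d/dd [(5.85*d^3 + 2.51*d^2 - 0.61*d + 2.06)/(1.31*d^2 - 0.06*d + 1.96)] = (7.6635*d^4 - 0.702*d^3 + 35.0465*d^2 + 4.442*d - 1.072)/(1.7161*d^4 - 0.1572*d^3 + 5.1388*d^2 - 0.2352*d + 3.8416)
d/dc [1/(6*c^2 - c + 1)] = (1 - 12*c)/(6*c^2 - c + 1)^2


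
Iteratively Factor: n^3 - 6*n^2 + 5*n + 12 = (n + 1)*(n^2 - 7*n + 12) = (n - 3)*(n + 1)*(n - 4)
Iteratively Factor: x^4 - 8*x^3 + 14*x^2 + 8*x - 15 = (x - 5)*(x^3 - 3*x^2 - x + 3) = (x - 5)*(x + 1)*(x^2 - 4*x + 3) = (x - 5)*(x - 3)*(x + 1)*(x - 1)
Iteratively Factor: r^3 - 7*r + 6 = (r - 2)*(r^2 + 2*r - 3) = (r - 2)*(r - 1)*(r + 3)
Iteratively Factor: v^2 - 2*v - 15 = (v - 5)*(v + 3)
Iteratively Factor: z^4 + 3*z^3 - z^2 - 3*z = (z - 1)*(z^3 + 4*z^2 + 3*z) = (z - 1)*(z + 3)*(z^2 + z) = (z - 1)*(z + 1)*(z + 3)*(z)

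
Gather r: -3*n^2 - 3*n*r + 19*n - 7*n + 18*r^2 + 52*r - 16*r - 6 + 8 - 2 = -3*n^2 + 12*n + 18*r^2 + r*(36 - 3*n)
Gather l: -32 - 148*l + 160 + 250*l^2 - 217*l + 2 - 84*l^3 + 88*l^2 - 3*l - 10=-84*l^3 + 338*l^2 - 368*l + 120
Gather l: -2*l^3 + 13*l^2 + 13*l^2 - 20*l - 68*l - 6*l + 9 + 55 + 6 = -2*l^3 + 26*l^2 - 94*l + 70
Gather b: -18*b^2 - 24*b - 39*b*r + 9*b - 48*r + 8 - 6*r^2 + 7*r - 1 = -18*b^2 + b*(-39*r - 15) - 6*r^2 - 41*r + 7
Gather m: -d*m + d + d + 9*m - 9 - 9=2*d + m*(9 - d) - 18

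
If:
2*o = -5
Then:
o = -5/2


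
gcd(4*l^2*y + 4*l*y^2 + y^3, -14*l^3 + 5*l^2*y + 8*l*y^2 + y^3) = 2*l + y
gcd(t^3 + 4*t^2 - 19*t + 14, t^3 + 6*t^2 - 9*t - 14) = t^2 + 5*t - 14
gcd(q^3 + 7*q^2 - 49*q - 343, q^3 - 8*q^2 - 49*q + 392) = q^2 - 49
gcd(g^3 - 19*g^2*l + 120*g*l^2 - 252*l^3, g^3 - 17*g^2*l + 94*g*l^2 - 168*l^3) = g^2 - 13*g*l + 42*l^2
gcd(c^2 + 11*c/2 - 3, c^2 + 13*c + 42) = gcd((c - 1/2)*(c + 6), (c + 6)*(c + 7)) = c + 6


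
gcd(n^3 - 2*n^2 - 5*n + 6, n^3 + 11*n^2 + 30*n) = 1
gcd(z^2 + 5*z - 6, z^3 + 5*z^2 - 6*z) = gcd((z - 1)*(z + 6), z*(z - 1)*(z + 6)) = z^2 + 5*z - 6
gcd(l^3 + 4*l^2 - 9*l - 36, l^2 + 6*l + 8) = l + 4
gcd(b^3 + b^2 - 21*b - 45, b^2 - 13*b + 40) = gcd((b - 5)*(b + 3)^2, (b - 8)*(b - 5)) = b - 5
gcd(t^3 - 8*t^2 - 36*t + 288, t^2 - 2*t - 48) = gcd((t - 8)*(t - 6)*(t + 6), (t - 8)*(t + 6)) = t^2 - 2*t - 48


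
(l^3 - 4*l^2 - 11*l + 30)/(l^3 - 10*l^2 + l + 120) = (l - 2)/(l - 8)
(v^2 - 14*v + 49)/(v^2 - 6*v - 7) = (v - 7)/(v + 1)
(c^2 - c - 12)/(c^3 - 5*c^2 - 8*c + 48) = 1/(c - 4)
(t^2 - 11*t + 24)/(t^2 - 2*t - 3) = (t - 8)/(t + 1)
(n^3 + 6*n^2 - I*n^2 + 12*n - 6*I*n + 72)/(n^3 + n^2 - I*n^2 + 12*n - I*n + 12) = (n + 6)/(n + 1)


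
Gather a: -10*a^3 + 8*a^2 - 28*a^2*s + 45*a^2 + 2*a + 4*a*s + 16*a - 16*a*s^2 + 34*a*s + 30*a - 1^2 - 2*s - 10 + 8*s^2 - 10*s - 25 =-10*a^3 + a^2*(53 - 28*s) + a*(-16*s^2 + 38*s + 48) + 8*s^2 - 12*s - 36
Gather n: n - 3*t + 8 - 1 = n - 3*t + 7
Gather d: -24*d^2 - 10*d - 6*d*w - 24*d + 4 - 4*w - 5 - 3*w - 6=-24*d^2 + d*(-6*w - 34) - 7*w - 7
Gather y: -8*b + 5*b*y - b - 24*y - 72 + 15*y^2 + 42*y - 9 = -9*b + 15*y^2 + y*(5*b + 18) - 81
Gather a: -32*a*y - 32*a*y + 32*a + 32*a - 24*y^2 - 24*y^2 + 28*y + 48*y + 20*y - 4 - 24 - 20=a*(64 - 64*y) - 48*y^2 + 96*y - 48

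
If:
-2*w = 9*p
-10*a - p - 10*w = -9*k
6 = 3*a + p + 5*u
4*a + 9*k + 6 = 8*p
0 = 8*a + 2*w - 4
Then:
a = 131/145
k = -326/435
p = 52/145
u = 17/29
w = -234/145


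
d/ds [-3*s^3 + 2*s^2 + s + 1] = -9*s^2 + 4*s + 1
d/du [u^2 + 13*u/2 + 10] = 2*u + 13/2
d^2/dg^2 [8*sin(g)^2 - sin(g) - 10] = sin(g) + 16*cos(2*g)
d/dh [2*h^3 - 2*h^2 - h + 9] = 6*h^2 - 4*h - 1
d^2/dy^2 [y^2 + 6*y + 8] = 2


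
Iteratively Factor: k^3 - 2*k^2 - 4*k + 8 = (k - 2)*(k^2 - 4) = (k - 2)^2*(k + 2)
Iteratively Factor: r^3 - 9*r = (r - 3)*(r^2 + 3*r) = (r - 3)*(r + 3)*(r)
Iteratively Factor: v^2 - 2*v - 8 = (v + 2)*(v - 4)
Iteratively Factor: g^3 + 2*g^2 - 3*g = (g - 1)*(g^2 + 3*g) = (g - 1)*(g + 3)*(g)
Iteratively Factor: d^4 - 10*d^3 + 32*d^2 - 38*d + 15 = (d - 1)*(d^3 - 9*d^2 + 23*d - 15) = (d - 3)*(d - 1)*(d^2 - 6*d + 5) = (d - 5)*(d - 3)*(d - 1)*(d - 1)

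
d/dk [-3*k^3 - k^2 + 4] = k*(-9*k - 2)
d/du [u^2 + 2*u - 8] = 2*u + 2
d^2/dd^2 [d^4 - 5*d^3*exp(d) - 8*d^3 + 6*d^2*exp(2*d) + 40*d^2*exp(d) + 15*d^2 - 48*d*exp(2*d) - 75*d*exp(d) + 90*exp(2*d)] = -5*d^3*exp(d) + 24*d^2*exp(2*d) + 10*d^2*exp(d) + 12*d^2 - 144*d*exp(2*d) + 55*d*exp(d) - 48*d + 180*exp(2*d) - 70*exp(d) + 30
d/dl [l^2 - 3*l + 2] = 2*l - 3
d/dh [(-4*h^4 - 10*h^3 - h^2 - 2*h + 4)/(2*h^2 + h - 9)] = (-16*h^5 - 32*h^4 + 124*h^3 + 273*h^2 + 2*h + 14)/(4*h^4 + 4*h^3 - 35*h^2 - 18*h + 81)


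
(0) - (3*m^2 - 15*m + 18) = -3*m^2 + 15*m - 18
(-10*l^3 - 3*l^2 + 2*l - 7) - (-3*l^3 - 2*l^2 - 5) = -7*l^3 - l^2 + 2*l - 2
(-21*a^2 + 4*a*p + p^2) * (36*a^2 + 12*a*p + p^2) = -756*a^4 - 108*a^3*p + 63*a^2*p^2 + 16*a*p^3 + p^4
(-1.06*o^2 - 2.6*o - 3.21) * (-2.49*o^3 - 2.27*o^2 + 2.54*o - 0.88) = 2.6394*o^5 + 8.8802*o^4 + 11.2025*o^3 + 1.6155*o^2 - 5.8654*o + 2.8248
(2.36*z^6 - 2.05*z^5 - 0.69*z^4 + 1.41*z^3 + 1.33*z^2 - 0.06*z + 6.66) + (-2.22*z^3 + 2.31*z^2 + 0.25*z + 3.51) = 2.36*z^6 - 2.05*z^5 - 0.69*z^4 - 0.81*z^3 + 3.64*z^2 + 0.19*z + 10.17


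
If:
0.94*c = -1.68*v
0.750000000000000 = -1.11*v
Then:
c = 1.21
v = -0.68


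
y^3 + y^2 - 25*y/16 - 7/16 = (y - 1)*(y + 1/4)*(y + 7/4)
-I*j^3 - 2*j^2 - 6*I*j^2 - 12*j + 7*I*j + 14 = (j + 7)*(j - 2*I)*(-I*j + I)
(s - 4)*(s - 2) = s^2 - 6*s + 8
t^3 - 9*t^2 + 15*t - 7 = (t - 7)*(t - 1)^2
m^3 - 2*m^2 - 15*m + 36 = (m - 3)^2*(m + 4)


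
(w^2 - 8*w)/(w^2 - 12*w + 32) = w/(w - 4)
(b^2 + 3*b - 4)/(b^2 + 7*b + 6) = (b^2 + 3*b - 4)/(b^2 + 7*b + 6)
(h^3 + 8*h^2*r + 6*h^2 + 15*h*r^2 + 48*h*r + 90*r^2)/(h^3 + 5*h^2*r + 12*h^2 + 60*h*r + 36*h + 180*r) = (h + 3*r)/(h + 6)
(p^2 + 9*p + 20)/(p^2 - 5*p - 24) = (p^2 + 9*p + 20)/(p^2 - 5*p - 24)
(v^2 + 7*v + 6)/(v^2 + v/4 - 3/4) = 4*(v + 6)/(4*v - 3)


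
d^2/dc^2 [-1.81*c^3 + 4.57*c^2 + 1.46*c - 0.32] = 9.14 - 10.86*c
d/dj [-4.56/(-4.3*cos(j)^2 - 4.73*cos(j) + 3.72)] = (39.216*cos(j) + 21.5688)*sin(j)/(4.3*cos(j)^2 + 4.73*cos(j) - 3.72)^2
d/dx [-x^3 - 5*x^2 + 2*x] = -3*x^2 - 10*x + 2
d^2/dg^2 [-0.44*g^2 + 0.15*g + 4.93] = -0.880000000000000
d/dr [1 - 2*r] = -2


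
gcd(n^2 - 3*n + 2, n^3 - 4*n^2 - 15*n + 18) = n - 1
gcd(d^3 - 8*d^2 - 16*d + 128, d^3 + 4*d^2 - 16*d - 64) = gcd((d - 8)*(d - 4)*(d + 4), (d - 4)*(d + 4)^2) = d^2 - 16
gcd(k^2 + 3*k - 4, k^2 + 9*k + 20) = k + 4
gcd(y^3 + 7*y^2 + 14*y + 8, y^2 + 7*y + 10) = y + 2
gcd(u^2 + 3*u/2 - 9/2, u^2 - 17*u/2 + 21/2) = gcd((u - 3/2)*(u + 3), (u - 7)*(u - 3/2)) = u - 3/2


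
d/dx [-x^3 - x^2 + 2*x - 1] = -3*x^2 - 2*x + 2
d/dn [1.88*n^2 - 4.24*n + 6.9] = 3.76*n - 4.24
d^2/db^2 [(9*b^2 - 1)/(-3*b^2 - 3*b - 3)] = 2*(3*b^3 + 10*b^2 + b - 3)/(b^6 + 3*b^5 + 6*b^4 + 7*b^3 + 6*b^2 + 3*b + 1)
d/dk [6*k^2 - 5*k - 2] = 12*k - 5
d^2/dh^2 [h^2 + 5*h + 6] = 2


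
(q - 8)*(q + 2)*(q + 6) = q^3 - 52*q - 96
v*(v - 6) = v^2 - 6*v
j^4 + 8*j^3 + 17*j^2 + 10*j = j*(j + 1)*(j + 2)*(j + 5)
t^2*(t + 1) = t^3 + t^2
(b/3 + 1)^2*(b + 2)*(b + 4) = b^4/9 + 4*b^3/3 + 53*b^2/9 + 34*b/3 + 8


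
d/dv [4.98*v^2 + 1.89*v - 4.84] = 9.96*v + 1.89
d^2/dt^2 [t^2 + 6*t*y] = 2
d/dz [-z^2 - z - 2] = -2*z - 1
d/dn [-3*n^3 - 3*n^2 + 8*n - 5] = -9*n^2 - 6*n + 8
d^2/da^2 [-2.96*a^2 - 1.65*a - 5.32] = -5.92000000000000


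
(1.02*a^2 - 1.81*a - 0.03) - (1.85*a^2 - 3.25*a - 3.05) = -0.83*a^2 + 1.44*a + 3.02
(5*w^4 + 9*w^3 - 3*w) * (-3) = -15*w^4 - 27*w^3 + 9*w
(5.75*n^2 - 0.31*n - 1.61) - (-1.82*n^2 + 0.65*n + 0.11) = 7.57*n^2 - 0.96*n - 1.72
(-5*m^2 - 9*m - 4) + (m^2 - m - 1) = -4*m^2 - 10*m - 5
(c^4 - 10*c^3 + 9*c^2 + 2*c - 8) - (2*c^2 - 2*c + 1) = c^4 - 10*c^3 + 7*c^2 + 4*c - 9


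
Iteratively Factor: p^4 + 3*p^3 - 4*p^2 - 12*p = (p)*(p^3 + 3*p^2 - 4*p - 12) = p*(p + 3)*(p^2 - 4) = p*(p - 2)*(p + 3)*(p + 2)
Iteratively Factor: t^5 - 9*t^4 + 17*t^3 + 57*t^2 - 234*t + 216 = (t - 2)*(t^4 - 7*t^3 + 3*t^2 + 63*t - 108) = (t - 4)*(t - 2)*(t^3 - 3*t^2 - 9*t + 27) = (t - 4)*(t - 3)*(t - 2)*(t^2 - 9) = (t - 4)*(t - 3)*(t - 2)*(t + 3)*(t - 3)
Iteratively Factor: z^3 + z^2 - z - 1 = (z - 1)*(z^2 + 2*z + 1) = (z - 1)*(z + 1)*(z + 1)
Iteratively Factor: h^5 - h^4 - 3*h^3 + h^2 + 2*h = (h + 1)*(h^4 - 2*h^3 - h^2 + 2*h) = h*(h + 1)*(h^3 - 2*h^2 - h + 2) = h*(h - 2)*(h + 1)*(h^2 - 1) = h*(h - 2)*(h - 1)*(h + 1)*(h + 1)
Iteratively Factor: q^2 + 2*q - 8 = (q - 2)*(q + 4)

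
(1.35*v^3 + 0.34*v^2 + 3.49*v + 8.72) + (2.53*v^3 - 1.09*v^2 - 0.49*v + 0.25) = 3.88*v^3 - 0.75*v^2 + 3.0*v + 8.97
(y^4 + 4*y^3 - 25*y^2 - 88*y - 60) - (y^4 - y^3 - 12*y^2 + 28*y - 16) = 5*y^3 - 13*y^2 - 116*y - 44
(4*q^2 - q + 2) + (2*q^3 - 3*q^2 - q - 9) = 2*q^3 + q^2 - 2*q - 7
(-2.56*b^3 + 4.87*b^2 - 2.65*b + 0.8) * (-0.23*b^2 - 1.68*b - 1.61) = 0.5888*b^5 + 3.1807*b^4 - 3.4505*b^3 - 3.5727*b^2 + 2.9225*b - 1.288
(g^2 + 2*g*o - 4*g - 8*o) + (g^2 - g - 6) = 2*g^2 + 2*g*o - 5*g - 8*o - 6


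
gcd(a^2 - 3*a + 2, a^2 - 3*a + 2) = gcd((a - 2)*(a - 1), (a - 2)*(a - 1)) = a^2 - 3*a + 2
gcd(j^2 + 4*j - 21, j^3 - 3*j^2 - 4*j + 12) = j - 3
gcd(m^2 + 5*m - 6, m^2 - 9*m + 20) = 1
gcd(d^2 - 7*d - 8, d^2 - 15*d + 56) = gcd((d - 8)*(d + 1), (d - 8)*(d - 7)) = d - 8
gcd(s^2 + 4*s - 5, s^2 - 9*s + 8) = s - 1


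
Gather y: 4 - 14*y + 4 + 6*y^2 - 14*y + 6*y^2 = 12*y^2 - 28*y + 8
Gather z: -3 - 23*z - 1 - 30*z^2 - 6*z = -30*z^2 - 29*z - 4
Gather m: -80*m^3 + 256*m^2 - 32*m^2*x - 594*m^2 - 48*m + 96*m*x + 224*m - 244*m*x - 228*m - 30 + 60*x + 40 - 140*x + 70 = -80*m^3 + m^2*(-32*x - 338) + m*(-148*x - 52) - 80*x + 80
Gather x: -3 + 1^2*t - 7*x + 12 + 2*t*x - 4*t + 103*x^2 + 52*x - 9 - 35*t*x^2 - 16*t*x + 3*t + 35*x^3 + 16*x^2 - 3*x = 35*x^3 + x^2*(119 - 35*t) + x*(42 - 14*t)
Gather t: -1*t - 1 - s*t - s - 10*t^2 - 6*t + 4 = -s - 10*t^2 + t*(-s - 7) + 3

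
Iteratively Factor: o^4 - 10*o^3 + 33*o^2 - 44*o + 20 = (o - 5)*(o^3 - 5*o^2 + 8*o - 4) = (o - 5)*(o - 2)*(o^2 - 3*o + 2) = (o - 5)*(o - 2)*(o - 1)*(o - 2)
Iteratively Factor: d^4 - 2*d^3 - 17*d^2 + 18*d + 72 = (d - 4)*(d^3 + 2*d^2 - 9*d - 18) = (d - 4)*(d - 3)*(d^2 + 5*d + 6) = (d - 4)*(d - 3)*(d + 3)*(d + 2)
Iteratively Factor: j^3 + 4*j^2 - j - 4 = (j + 1)*(j^2 + 3*j - 4) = (j + 1)*(j + 4)*(j - 1)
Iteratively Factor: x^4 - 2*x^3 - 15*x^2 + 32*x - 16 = (x - 1)*(x^3 - x^2 - 16*x + 16) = (x - 1)*(x + 4)*(x^2 - 5*x + 4) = (x - 1)^2*(x + 4)*(x - 4)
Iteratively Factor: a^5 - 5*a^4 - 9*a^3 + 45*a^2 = (a - 3)*(a^4 - 2*a^3 - 15*a^2) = (a - 3)*(a + 3)*(a^3 - 5*a^2) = a*(a - 3)*(a + 3)*(a^2 - 5*a) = a^2*(a - 3)*(a + 3)*(a - 5)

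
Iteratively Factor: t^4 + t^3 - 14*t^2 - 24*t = (t)*(t^3 + t^2 - 14*t - 24) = t*(t + 3)*(t^2 - 2*t - 8) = t*(t - 4)*(t + 3)*(t + 2)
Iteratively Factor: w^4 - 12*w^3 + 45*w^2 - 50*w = (w - 2)*(w^3 - 10*w^2 + 25*w) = (w - 5)*(w - 2)*(w^2 - 5*w) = w*(w - 5)*(w - 2)*(w - 5)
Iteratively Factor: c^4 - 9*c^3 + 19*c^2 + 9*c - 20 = (c - 5)*(c^3 - 4*c^2 - c + 4) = (c - 5)*(c - 4)*(c^2 - 1) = (c - 5)*(c - 4)*(c - 1)*(c + 1)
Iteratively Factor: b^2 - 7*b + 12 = (b - 3)*(b - 4)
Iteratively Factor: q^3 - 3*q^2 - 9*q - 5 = (q - 5)*(q^2 + 2*q + 1) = (q - 5)*(q + 1)*(q + 1)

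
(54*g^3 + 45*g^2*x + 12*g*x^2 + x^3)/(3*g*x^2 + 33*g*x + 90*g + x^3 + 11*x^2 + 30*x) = (18*g^2 + 9*g*x + x^2)/(x^2 + 11*x + 30)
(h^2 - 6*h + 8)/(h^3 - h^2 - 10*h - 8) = (h - 2)/(h^2 + 3*h + 2)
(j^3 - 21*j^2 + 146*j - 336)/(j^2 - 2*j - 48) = (j^2 - 13*j + 42)/(j + 6)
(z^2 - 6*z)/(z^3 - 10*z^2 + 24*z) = 1/(z - 4)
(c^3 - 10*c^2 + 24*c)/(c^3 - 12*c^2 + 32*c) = (c - 6)/(c - 8)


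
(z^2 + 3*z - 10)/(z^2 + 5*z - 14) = (z + 5)/(z + 7)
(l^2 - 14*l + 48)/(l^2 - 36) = (l - 8)/(l + 6)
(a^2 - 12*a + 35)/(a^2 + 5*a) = (a^2 - 12*a + 35)/(a*(a + 5))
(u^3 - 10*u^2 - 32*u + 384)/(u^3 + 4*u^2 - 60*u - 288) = (u - 8)/(u + 6)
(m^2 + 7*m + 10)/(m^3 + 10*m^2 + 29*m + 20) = (m + 2)/(m^2 + 5*m + 4)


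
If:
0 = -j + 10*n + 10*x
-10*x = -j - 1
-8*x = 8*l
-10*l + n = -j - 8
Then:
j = -89/20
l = 69/200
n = -1/10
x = -69/200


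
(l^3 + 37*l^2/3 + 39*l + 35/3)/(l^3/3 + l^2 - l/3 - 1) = (3*l^3 + 37*l^2 + 117*l + 35)/(l^3 + 3*l^2 - l - 3)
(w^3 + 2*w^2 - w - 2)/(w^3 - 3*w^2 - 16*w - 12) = (w - 1)/(w - 6)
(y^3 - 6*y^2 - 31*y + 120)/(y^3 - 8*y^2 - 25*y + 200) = (y - 3)/(y - 5)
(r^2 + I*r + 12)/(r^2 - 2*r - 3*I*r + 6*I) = (r + 4*I)/(r - 2)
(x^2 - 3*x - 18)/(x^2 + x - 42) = (x + 3)/(x + 7)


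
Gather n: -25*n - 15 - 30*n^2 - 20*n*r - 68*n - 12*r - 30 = -30*n^2 + n*(-20*r - 93) - 12*r - 45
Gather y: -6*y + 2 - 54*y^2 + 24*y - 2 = -54*y^2 + 18*y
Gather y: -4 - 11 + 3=-12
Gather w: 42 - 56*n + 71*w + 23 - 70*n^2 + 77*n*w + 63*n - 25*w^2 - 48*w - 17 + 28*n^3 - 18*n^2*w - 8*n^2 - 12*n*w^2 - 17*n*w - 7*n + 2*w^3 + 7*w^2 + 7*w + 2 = 28*n^3 - 78*n^2 + 2*w^3 + w^2*(-12*n - 18) + w*(-18*n^2 + 60*n + 30) + 50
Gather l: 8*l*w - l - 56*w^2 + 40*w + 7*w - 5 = l*(8*w - 1) - 56*w^2 + 47*w - 5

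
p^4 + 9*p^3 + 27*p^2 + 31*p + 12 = (p + 1)^2*(p + 3)*(p + 4)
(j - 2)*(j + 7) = j^2 + 5*j - 14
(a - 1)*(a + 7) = a^2 + 6*a - 7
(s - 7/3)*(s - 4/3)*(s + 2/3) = s^3 - 3*s^2 + 2*s/3 + 56/27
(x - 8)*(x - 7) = x^2 - 15*x + 56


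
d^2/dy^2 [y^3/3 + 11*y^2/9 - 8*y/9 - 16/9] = 2*y + 22/9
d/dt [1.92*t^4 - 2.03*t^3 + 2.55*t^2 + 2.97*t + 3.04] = 7.68*t^3 - 6.09*t^2 + 5.1*t + 2.97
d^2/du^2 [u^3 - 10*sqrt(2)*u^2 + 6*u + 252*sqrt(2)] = 6*u - 20*sqrt(2)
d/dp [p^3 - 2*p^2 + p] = 3*p^2 - 4*p + 1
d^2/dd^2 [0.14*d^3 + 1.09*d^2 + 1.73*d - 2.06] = 0.84*d + 2.18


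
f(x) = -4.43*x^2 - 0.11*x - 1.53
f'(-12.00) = 106.21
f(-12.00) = -638.13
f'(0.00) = -0.11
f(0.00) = -1.53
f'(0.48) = -4.36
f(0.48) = -2.60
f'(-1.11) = 9.72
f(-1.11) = -6.87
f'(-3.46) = 30.55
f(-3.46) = -54.18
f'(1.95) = -17.39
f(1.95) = -18.59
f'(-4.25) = 37.54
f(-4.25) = -81.08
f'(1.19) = -10.65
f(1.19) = -7.93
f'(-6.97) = 61.64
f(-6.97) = -215.98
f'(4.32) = -38.39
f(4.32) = -84.68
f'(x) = -8.86*x - 0.11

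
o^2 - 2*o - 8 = (o - 4)*(o + 2)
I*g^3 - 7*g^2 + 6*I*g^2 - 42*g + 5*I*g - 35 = (g + 5)*(g + 7*I)*(I*g + I)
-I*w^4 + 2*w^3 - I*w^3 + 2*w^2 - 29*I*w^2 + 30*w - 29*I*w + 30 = (w + 1)*(w - 5*I)*(w + 6*I)*(-I*w + 1)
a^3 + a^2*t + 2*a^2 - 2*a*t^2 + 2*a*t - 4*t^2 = (a + 2)*(a - t)*(a + 2*t)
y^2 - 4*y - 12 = (y - 6)*(y + 2)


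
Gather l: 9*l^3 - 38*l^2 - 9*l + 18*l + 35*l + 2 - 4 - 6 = 9*l^3 - 38*l^2 + 44*l - 8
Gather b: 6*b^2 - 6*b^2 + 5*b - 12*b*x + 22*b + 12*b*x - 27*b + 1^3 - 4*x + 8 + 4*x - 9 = 0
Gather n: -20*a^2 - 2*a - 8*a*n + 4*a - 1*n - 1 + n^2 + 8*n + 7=-20*a^2 + 2*a + n^2 + n*(7 - 8*a) + 6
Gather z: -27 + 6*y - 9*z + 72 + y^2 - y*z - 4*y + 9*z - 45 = y^2 - y*z + 2*y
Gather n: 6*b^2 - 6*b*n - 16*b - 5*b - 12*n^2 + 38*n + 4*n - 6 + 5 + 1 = 6*b^2 - 21*b - 12*n^2 + n*(42 - 6*b)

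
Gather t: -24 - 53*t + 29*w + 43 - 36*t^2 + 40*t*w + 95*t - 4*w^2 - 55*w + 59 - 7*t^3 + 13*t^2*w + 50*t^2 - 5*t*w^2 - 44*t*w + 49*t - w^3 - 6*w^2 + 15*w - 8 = -7*t^3 + t^2*(13*w + 14) + t*(-5*w^2 - 4*w + 91) - w^3 - 10*w^2 - 11*w + 70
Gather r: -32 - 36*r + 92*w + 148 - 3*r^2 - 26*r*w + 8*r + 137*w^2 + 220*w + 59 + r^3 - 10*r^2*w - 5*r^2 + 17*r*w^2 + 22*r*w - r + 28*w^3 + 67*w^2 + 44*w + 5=r^3 + r^2*(-10*w - 8) + r*(17*w^2 - 4*w - 29) + 28*w^3 + 204*w^2 + 356*w + 180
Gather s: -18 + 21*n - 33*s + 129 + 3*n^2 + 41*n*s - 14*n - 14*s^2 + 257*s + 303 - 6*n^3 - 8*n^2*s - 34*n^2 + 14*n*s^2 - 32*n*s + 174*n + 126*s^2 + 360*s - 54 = -6*n^3 - 31*n^2 + 181*n + s^2*(14*n + 112) + s*(-8*n^2 + 9*n + 584) + 360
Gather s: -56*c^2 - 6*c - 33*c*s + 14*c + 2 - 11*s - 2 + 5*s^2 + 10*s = -56*c^2 + 8*c + 5*s^2 + s*(-33*c - 1)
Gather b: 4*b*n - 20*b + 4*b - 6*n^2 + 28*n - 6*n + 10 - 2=b*(4*n - 16) - 6*n^2 + 22*n + 8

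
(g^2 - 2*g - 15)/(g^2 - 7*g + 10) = (g + 3)/(g - 2)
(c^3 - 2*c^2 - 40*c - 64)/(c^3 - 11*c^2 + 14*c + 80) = (c + 4)/(c - 5)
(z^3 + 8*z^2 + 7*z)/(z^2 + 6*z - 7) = z*(z + 1)/(z - 1)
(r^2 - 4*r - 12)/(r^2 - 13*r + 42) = (r + 2)/(r - 7)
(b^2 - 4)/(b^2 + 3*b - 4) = (b^2 - 4)/(b^2 + 3*b - 4)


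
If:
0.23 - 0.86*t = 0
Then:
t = 0.27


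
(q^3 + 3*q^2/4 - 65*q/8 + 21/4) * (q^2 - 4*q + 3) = q^5 - 13*q^4/4 - 65*q^3/8 + 40*q^2 - 363*q/8 + 63/4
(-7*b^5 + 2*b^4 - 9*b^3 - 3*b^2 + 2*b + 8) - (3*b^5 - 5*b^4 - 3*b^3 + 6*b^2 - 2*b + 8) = -10*b^5 + 7*b^4 - 6*b^3 - 9*b^2 + 4*b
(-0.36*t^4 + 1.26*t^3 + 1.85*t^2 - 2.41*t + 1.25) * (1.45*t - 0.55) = -0.522*t^5 + 2.025*t^4 + 1.9895*t^3 - 4.512*t^2 + 3.138*t - 0.6875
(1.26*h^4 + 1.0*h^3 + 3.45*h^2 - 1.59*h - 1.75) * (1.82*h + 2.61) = 2.2932*h^5 + 5.1086*h^4 + 8.889*h^3 + 6.1107*h^2 - 7.3349*h - 4.5675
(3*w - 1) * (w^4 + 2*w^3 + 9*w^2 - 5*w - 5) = 3*w^5 + 5*w^4 + 25*w^3 - 24*w^2 - 10*w + 5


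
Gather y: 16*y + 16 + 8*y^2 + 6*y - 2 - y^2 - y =7*y^2 + 21*y + 14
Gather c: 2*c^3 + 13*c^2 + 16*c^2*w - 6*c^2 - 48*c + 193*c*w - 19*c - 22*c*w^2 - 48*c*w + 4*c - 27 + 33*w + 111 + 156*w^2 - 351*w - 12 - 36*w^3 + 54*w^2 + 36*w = 2*c^3 + c^2*(16*w + 7) + c*(-22*w^2 + 145*w - 63) - 36*w^3 + 210*w^2 - 282*w + 72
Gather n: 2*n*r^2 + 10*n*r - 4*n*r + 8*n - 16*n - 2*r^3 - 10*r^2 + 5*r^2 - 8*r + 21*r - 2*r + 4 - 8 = n*(2*r^2 + 6*r - 8) - 2*r^3 - 5*r^2 + 11*r - 4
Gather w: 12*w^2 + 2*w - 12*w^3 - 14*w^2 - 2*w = -12*w^3 - 2*w^2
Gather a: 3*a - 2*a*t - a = a*(2 - 2*t)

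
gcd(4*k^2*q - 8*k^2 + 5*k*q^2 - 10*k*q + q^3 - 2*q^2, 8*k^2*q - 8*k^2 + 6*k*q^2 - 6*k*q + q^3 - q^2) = 4*k + q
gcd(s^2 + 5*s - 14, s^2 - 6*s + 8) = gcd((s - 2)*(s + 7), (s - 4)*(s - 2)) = s - 2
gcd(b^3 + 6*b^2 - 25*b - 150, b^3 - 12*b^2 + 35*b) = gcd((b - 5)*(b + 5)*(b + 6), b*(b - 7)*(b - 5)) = b - 5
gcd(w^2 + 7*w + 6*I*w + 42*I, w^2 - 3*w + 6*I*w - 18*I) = w + 6*I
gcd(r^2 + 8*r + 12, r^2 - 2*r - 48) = r + 6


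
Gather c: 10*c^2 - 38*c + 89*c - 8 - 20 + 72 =10*c^2 + 51*c + 44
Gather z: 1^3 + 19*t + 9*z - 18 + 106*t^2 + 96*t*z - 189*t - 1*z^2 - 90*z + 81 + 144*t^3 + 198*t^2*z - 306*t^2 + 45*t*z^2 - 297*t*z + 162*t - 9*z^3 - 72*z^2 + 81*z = 144*t^3 - 200*t^2 - 8*t - 9*z^3 + z^2*(45*t - 73) + z*(198*t^2 - 201*t) + 64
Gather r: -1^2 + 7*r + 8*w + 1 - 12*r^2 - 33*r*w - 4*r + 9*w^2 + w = -12*r^2 + r*(3 - 33*w) + 9*w^2 + 9*w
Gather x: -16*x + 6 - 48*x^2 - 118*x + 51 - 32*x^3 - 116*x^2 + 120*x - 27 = -32*x^3 - 164*x^2 - 14*x + 30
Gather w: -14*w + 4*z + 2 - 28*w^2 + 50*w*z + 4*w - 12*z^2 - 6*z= -28*w^2 + w*(50*z - 10) - 12*z^2 - 2*z + 2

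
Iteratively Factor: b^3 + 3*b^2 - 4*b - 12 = (b - 2)*(b^2 + 5*b + 6) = (b - 2)*(b + 3)*(b + 2)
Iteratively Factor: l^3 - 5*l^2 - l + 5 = (l - 1)*(l^2 - 4*l - 5) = (l - 1)*(l + 1)*(l - 5)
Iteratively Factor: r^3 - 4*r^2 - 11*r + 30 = (r - 5)*(r^2 + r - 6) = (r - 5)*(r + 3)*(r - 2)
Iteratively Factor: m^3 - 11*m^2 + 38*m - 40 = (m - 4)*(m^2 - 7*m + 10) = (m - 4)*(m - 2)*(m - 5)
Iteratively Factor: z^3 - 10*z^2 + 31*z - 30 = (z - 3)*(z^2 - 7*z + 10) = (z - 3)*(z - 2)*(z - 5)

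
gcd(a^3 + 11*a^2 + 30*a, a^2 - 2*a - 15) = 1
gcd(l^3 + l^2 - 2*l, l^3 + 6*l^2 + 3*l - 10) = l^2 + l - 2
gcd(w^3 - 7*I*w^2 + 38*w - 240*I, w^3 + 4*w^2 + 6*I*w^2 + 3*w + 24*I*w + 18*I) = w + 6*I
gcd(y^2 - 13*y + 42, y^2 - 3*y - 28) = y - 7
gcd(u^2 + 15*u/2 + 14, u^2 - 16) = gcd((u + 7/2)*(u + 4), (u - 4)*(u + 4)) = u + 4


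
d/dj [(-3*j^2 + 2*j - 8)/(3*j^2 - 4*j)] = 2*(3*j^2 + 24*j - 16)/(j^2*(9*j^2 - 24*j + 16))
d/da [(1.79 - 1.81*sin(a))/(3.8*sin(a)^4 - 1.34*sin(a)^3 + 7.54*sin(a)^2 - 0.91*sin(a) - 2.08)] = (20.634*sin(a)^4 - 32.0588*sin(a)^3 + 20.8432*sin(a)^2 - 26.9932*sin(a) + 5.3937)*cos(a)/(14.44*sin(a)^8 - 10.184*sin(a)^7 + 59.0996*sin(a)^6 - 27.1232*sin(a)^5 + 43.4824*sin(a)^4 - 8.1484*sin(a)^3 - 30.5383*sin(a)^2 + 3.7856*sin(a) + 4.3264)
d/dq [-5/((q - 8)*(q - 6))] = 10*(q - 7)/((q - 8)^2*(q - 6)^2)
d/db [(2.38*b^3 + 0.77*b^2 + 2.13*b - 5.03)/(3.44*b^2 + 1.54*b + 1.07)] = (8.1872*b^4 + 7.3304*b^3 + 1.4984*b^2 + 36.2542*b + 10.0253)/(11.8336*b^4 + 10.5952*b^3 + 9.7332*b^2 + 3.2956*b + 1.1449)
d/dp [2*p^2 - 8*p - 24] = 4*p - 8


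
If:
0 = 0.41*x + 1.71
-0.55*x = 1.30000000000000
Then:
No Solution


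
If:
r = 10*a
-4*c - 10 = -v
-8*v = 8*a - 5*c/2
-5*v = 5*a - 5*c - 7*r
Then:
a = 22/163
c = -448/163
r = 220/163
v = -162/163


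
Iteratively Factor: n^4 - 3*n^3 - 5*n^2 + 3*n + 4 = (n + 1)*(n^3 - 4*n^2 - n + 4) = (n - 1)*(n + 1)*(n^2 - 3*n - 4) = (n - 4)*(n - 1)*(n + 1)*(n + 1)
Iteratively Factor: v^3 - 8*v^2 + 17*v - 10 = (v - 1)*(v^2 - 7*v + 10) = (v - 2)*(v - 1)*(v - 5)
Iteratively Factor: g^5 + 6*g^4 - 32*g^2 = (g)*(g^4 + 6*g^3 - 32*g) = g*(g + 4)*(g^3 + 2*g^2 - 8*g) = g*(g - 2)*(g + 4)*(g^2 + 4*g) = g*(g - 2)*(g + 4)^2*(g)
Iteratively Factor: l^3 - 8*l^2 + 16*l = (l)*(l^2 - 8*l + 16) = l*(l - 4)*(l - 4)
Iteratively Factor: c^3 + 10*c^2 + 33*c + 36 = (c + 4)*(c^2 + 6*c + 9) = (c + 3)*(c + 4)*(c + 3)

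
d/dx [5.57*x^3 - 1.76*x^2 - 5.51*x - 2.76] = 16.71*x^2 - 3.52*x - 5.51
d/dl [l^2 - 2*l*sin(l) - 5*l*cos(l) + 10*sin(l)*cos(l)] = 5*l*sin(l) - 2*l*cos(l) + 2*l - 2*sin(l) - 5*cos(l) + 10*cos(2*l)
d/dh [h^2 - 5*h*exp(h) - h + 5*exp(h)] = -5*h*exp(h) + 2*h - 1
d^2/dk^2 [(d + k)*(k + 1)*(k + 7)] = 2*d + 6*k + 16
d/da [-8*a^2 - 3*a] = -16*a - 3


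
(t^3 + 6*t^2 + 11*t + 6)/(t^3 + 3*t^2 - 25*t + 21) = (t^3 + 6*t^2 + 11*t + 6)/(t^3 + 3*t^2 - 25*t + 21)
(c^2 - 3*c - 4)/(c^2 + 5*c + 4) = (c - 4)/(c + 4)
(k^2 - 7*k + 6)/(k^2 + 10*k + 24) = (k^2 - 7*k + 6)/(k^2 + 10*k + 24)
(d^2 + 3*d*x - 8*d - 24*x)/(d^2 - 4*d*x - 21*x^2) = (8 - d)/(-d + 7*x)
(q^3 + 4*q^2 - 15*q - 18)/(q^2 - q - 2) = (q^2 + 3*q - 18)/(q - 2)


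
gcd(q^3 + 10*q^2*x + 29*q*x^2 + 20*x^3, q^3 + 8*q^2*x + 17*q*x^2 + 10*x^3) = q^2 + 6*q*x + 5*x^2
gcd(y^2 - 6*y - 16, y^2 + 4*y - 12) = 1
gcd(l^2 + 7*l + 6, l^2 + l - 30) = l + 6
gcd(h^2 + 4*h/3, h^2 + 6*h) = h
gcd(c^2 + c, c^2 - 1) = c + 1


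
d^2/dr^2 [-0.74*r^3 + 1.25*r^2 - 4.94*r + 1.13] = 2.5 - 4.44*r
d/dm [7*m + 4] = 7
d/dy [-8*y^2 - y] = -16*y - 1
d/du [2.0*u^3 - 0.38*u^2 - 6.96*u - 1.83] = 6.0*u^2 - 0.76*u - 6.96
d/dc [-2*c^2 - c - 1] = -4*c - 1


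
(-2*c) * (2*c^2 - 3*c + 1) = -4*c^3 + 6*c^2 - 2*c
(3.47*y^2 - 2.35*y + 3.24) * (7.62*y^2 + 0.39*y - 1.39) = 26.4414*y^4 - 16.5537*y^3 + 18.949*y^2 + 4.5301*y - 4.5036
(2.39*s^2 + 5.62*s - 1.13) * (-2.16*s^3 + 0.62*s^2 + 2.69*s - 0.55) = -5.1624*s^5 - 10.6574*s^4 + 12.3543*s^3 + 13.1027*s^2 - 6.1307*s + 0.6215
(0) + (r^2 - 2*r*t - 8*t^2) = r^2 - 2*r*t - 8*t^2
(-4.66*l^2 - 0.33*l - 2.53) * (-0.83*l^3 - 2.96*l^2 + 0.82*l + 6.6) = 3.8678*l^5 + 14.0675*l^4 - 0.7445*l^3 - 23.5378*l^2 - 4.2526*l - 16.698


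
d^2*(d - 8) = d^3 - 8*d^2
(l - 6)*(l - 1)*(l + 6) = l^3 - l^2 - 36*l + 36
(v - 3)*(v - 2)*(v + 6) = v^3 + v^2 - 24*v + 36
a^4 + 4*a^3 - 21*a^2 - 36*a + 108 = (a - 3)*(a - 2)*(a + 3)*(a + 6)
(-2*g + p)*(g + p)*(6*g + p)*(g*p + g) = -12*g^4*p - 12*g^4 - 8*g^3*p^2 - 8*g^3*p + 5*g^2*p^3 + 5*g^2*p^2 + g*p^4 + g*p^3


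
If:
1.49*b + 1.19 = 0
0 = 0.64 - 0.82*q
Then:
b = -0.80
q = 0.78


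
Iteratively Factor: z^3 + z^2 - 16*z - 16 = (z + 4)*(z^2 - 3*z - 4) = (z - 4)*(z + 4)*(z + 1)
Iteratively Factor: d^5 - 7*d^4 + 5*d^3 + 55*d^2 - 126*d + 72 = (d - 3)*(d^4 - 4*d^3 - 7*d^2 + 34*d - 24) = (d - 3)*(d - 1)*(d^3 - 3*d^2 - 10*d + 24) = (d - 4)*(d - 3)*(d - 1)*(d^2 + d - 6) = (d - 4)*(d - 3)*(d - 1)*(d + 3)*(d - 2)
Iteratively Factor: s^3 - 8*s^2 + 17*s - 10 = (s - 2)*(s^2 - 6*s + 5) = (s - 2)*(s - 1)*(s - 5)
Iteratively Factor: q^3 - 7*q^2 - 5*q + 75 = (q - 5)*(q^2 - 2*q - 15) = (q - 5)^2*(q + 3)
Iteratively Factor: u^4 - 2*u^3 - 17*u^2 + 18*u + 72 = (u + 2)*(u^3 - 4*u^2 - 9*u + 36) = (u + 2)*(u + 3)*(u^2 - 7*u + 12) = (u - 3)*(u + 2)*(u + 3)*(u - 4)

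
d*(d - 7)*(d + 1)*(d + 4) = d^4 - 2*d^3 - 31*d^2 - 28*d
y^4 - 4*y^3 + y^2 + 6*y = y*(y - 3)*(y - 2)*(y + 1)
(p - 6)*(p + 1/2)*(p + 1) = p^3 - 9*p^2/2 - 17*p/2 - 3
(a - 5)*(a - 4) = a^2 - 9*a + 20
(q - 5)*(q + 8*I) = q^2 - 5*q + 8*I*q - 40*I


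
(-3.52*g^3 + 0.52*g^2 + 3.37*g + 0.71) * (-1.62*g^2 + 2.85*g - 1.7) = 5.7024*g^5 - 10.8744*g^4 + 2.0066*g^3 + 7.5703*g^2 - 3.7055*g - 1.207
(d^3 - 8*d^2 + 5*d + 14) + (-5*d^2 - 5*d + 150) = d^3 - 13*d^2 + 164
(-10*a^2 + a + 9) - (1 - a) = -10*a^2 + 2*a + 8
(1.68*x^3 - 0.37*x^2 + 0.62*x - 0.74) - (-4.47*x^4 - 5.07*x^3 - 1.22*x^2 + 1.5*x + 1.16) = 4.47*x^4 + 6.75*x^3 + 0.85*x^2 - 0.88*x - 1.9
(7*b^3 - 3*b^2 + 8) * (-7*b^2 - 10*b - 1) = -49*b^5 - 49*b^4 + 23*b^3 - 53*b^2 - 80*b - 8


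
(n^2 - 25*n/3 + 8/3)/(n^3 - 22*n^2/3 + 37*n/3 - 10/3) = (n - 8)/(n^2 - 7*n + 10)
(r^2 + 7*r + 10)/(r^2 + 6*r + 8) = (r + 5)/(r + 4)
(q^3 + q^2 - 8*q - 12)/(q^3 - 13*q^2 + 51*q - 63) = (q^2 + 4*q + 4)/(q^2 - 10*q + 21)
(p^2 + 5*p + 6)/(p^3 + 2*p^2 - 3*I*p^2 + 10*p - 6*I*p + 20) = (p + 3)/(p^2 - 3*I*p + 10)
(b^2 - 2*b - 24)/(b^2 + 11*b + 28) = (b - 6)/(b + 7)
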